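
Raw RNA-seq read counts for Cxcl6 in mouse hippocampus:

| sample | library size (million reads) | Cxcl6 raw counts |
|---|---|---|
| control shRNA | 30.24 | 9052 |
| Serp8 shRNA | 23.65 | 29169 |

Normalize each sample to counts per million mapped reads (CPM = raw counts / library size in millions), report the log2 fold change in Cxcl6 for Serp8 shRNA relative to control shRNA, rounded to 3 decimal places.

2.043

CPM(control shRNA) = 9052 / 30.24 = 299.3386
CPM(Serp8 shRNA) = 29169 / 23.65 = 1233.3615
Fold change = 1233.3615 / 299.3386 = 4.12029
log2(4.12029) = 2.0427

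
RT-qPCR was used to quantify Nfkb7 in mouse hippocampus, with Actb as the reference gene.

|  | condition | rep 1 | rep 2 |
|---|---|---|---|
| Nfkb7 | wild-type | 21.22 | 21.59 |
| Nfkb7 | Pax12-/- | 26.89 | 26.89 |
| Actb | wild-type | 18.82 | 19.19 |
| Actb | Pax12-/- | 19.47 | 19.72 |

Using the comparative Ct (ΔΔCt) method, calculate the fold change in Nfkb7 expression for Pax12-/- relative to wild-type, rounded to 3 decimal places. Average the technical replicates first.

0.034

Mean Ct: Nfkb7 wild-type 21.405; Nfkb7 Pax12-/- 26.890; Actb wild-type 19.005; Actb Pax12-/- 19.595
ΔCt(wild-type) = 21.405 − 19.005 = 2.400
ΔCt(Pax12-/-) = 26.890 − 19.595 = 7.295
ΔΔCt = 7.295 − 2.400 = 4.895
Fold change = 2^(−4.895) = 0.0336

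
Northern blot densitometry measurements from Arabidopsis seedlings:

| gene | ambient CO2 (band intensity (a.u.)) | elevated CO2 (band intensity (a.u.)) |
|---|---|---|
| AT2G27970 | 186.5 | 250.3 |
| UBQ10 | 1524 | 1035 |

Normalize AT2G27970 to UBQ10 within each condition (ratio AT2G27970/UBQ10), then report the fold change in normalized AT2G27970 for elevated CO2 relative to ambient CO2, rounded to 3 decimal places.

1.976

AT2G27970/UBQ10 (ambient CO2) = 186.5 / 1524 = 0.12238
AT2G27970/UBQ10 (elevated CO2) = 250.3 / 1035 = 0.24184
Fold change = 0.24184 / 0.12238 = 1.9762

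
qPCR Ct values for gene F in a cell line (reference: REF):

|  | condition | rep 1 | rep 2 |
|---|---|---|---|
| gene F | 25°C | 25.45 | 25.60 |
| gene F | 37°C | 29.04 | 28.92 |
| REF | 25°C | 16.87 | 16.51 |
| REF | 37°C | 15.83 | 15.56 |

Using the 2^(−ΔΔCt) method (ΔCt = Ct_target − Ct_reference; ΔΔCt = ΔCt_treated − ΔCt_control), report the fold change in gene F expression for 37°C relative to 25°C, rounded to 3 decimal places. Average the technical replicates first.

Mean Ct: gene F 25°C 25.525; gene F 37°C 28.980; REF 25°C 16.690; REF 37°C 15.695
ΔCt(25°C) = 25.525 − 16.690 = 8.835
ΔCt(37°C) = 28.980 − 15.695 = 13.285
ΔΔCt = 13.285 − 8.835 = 4.450
Fold change = 2^(−4.450) = 0.0458

0.046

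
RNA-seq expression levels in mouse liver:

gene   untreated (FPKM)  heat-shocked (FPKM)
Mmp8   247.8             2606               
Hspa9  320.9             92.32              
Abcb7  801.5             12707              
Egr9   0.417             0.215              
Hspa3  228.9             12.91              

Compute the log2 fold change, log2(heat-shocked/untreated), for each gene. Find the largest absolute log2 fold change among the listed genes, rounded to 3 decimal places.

4.148

log2(2606/247.8) = 3.395  (Mmp8)
log2(92.32/320.9) = -1.797  (Hspa9)
log2(12707/801.5) = 3.987  (Abcb7)
log2(0.215/0.417) = -0.956  (Egr9)
log2(12.91/228.9) = -4.148  (Hspa3)
The largest magnitude belongs to Hspa3.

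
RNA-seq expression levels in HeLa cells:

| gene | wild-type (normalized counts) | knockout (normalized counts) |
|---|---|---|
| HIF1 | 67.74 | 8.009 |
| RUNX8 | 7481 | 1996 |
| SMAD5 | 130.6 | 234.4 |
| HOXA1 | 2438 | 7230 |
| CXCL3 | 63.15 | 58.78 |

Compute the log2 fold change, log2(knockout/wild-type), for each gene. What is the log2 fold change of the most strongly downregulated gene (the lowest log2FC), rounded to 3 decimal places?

log2(8.009/67.74) = -3.080  (HIF1)
log2(1996/7481) = -1.906  (RUNX8)
log2(234.4/130.6) = 0.844  (SMAD5)
log2(7230/2438) = 1.568  (HOXA1)
log2(58.78/63.15) = -0.103  (CXCL3)
HIF1 is most strongly downregulated.

-3.080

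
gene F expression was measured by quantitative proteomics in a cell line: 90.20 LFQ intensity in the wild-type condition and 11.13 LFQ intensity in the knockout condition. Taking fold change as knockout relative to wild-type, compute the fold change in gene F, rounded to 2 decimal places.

Fold change = 11.13 / 90.20 = 0.123
gene F is downregulated.

0.12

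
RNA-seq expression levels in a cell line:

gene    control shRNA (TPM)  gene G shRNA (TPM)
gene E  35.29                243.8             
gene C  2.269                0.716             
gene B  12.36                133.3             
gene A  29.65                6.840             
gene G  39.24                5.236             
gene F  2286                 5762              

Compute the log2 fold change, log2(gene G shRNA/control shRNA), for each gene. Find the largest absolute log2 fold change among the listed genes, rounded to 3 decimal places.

log2(243.8/35.29) = 2.788  (gene E)
log2(0.716/2.269) = -1.664  (gene C)
log2(133.3/12.36) = 3.431  (gene B)
log2(6.840/29.65) = -2.116  (gene A)
log2(5.236/39.24) = -2.906  (gene G)
log2(5762/2286) = 1.334  (gene F)
The largest magnitude belongs to gene B.

3.431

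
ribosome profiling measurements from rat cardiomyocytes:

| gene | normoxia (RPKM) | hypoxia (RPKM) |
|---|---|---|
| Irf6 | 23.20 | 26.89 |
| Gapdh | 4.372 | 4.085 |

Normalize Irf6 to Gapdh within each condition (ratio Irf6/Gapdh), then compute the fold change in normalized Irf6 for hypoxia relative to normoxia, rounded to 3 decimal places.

1.240

Irf6/Gapdh (normoxia) = 23.20 / 4.372 = 5.3065
Irf6/Gapdh (hypoxia) = 26.89 / 4.085 = 6.5826
Fold change = 6.5826 / 5.3065 = 1.2405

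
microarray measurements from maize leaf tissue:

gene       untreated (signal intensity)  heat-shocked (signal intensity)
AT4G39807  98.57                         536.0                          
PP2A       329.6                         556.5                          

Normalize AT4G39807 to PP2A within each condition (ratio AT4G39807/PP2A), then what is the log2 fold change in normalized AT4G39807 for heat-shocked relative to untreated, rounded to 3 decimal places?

AT4G39807/PP2A (untreated) = 98.57 / 329.6 = 0.29906
AT4G39807/PP2A (heat-shocked) = 536.0 / 556.5 = 0.96316
Fold change = 0.96316 / 0.29906 = 3.2206
log2(3.2206) = 1.6873

1.687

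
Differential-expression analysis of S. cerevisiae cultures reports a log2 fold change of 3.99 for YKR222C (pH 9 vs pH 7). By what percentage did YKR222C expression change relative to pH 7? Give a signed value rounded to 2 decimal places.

Fold change = 2^(3.99) = 15.8895
Percent change = (FC − 1) × 100% = (15.8895 − 1) × 100 = 1488.95%

1488.95%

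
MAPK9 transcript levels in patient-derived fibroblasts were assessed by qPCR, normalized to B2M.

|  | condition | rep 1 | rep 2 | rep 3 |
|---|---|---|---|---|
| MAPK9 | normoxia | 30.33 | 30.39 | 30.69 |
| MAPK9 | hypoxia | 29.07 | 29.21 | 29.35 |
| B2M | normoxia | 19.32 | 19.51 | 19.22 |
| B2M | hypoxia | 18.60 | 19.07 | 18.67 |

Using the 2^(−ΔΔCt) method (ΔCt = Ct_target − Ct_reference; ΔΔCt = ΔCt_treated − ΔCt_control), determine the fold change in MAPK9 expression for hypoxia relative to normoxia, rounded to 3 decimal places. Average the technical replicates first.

Mean Ct: MAPK9 normoxia 30.470; MAPK9 hypoxia 29.210; B2M normoxia 19.350; B2M hypoxia 18.780
ΔCt(normoxia) = 30.470 − 19.350 = 11.120
ΔCt(hypoxia) = 29.210 − 18.780 = 10.430
ΔΔCt = 10.430 − 11.120 = -0.690
Fold change = 2^(−(-0.690)) = 2^0.690 = 1.6133

1.613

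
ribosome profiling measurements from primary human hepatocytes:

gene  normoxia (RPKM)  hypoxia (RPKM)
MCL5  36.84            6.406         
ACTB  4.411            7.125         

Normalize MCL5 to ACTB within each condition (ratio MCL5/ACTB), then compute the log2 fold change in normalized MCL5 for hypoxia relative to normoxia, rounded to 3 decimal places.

-3.216

MCL5/ACTB (normoxia) = 36.84 / 4.411 = 8.3518
MCL5/ACTB (hypoxia) = 6.406 / 7.125 = 0.89909
Fold change = 0.89909 / 8.3518 = 0.1077
log2(0.1077) = -3.2156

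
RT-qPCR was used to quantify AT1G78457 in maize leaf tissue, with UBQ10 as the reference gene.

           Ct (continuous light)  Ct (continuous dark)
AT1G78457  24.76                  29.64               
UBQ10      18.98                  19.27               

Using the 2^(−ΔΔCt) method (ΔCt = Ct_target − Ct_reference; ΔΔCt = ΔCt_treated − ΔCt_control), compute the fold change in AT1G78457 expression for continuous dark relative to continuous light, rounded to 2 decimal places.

ΔCt(continuous light) = 24.760 − 18.980 = 5.780
ΔCt(continuous dark) = 29.640 − 19.270 = 10.370
ΔΔCt = 10.370 − 5.780 = 4.590
Fold change = 2^(−4.590) = 0.042

0.04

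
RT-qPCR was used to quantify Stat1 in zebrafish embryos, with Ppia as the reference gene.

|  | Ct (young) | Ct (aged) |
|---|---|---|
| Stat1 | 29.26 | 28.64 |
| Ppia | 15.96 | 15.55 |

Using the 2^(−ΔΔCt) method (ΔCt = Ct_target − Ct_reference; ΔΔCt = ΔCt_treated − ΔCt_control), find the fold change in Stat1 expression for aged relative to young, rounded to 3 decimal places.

1.157

ΔCt(young) = 29.260 − 15.960 = 13.300
ΔCt(aged) = 28.640 − 15.550 = 13.090
ΔΔCt = 13.090 − 13.300 = -0.210
Fold change = 2^(−(-0.210)) = 2^0.210 = 1.1567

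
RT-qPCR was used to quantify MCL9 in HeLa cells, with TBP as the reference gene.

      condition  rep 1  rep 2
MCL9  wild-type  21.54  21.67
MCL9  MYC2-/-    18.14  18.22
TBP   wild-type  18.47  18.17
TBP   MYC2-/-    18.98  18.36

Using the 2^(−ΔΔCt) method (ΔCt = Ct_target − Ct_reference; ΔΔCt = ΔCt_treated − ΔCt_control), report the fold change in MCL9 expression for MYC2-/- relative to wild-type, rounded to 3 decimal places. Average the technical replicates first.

Mean Ct: MCL9 wild-type 21.605; MCL9 MYC2-/- 18.180; TBP wild-type 18.320; TBP MYC2-/- 18.670
ΔCt(wild-type) = 21.605 − 18.320 = 3.285
ΔCt(MYC2-/-) = 18.180 − 18.670 = -0.490
ΔΔCt = -0.490 − 3.285 = -3.775
Fold change = 2^(−(-3.775)) = 2^3.775 = 13.6895

13.690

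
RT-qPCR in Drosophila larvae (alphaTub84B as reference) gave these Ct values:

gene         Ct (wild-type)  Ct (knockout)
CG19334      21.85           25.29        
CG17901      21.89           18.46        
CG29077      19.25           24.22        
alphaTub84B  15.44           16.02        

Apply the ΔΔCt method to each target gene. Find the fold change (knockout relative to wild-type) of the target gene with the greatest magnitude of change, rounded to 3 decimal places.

0.048

CG19334: ΔΔCt = (25.29−16.02) − (21.85−15.44) = 9.27 − 6.41 = 2.86; fold change = 2^-2.86 = 0.138
CG17901: ΔΔCt = (18.46−16.02) − (21.89−15.44) = 2.44 − 6.45 = -4.01; fold change = 2^4.01 = 16.111
CG29077: ΔΔCt = (24.22−16.02) − (19.25−15.44) = 8.20 − 3.81 = 4.39; fold change = 2^-4.39 = 0.048
CG29077 has the largest |ΔΔCt| = 4.39.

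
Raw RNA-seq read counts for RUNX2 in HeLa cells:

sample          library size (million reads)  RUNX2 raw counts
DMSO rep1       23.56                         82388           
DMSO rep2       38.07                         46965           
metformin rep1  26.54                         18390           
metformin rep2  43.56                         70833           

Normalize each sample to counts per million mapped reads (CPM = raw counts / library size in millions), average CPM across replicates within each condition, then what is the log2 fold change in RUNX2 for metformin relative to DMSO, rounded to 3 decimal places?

CPM(DMSO rep1) = 82388 / 23.56 = 3496.9440
CPM(DMSO rep2) = 46965 / 38.07 = 1233.6485
CPM(metformin rep1) = 18390 / 26.54 = 692.9164
CPM(metformin rep2) = 70833 / 43.56 = 1626.1019
mean CPM(DMSO) = 2365.2963; mean CPM(metformin) = 1159.5091
Fold change = 1159.5091 / 2365.2963 = 0.49022
log2(0.49022) = -1.0285

-1.029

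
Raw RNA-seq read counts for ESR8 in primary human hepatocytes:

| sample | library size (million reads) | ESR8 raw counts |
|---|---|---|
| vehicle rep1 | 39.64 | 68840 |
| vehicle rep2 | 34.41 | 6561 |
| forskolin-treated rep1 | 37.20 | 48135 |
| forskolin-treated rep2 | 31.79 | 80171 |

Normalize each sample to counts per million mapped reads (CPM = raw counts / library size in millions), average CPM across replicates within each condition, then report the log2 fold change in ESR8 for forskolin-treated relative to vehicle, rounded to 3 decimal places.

CPM(vehicle rep1) = 68840 / 39.64 = 1736.6297
CPM(vehicle rep2) = 6561 / 34.41 = 190.6713
CPM(forskolin-treated rep1) = 48135 / 37.20 = 1293.9516
CPM(forskolin-treated rep2) = 80171 / 31.79 = 2521.8937
mean CPM(vehicle) = 963.6505; mean CPM(forskolin-treated) = 1907.9226
Fold change = 1907.9226 / 963.6505 = 1.97989
log2(1.97989) = 0.9854

0.985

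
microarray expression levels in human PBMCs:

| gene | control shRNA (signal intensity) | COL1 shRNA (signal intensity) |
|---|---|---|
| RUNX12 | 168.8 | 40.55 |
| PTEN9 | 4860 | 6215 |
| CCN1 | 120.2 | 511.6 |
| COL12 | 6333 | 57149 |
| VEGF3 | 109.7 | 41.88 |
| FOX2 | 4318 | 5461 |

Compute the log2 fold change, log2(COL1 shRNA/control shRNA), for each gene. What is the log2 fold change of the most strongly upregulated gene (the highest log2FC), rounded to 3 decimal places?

log2(40.55/168.8) = -2.058  (RUNX12)
log2(6215/4860) = 0.355  (PTEN9)
log2(511.6/120.2) = 2.090  (CCN1)
log2(57149/6333) = 3.174  (COL12)
log2(41.88/109.7) = -1.389  (VEGF3)
log2(5461/4318) = 0.339  (FOX2)
COL12 is most strongly upregulated.

3.174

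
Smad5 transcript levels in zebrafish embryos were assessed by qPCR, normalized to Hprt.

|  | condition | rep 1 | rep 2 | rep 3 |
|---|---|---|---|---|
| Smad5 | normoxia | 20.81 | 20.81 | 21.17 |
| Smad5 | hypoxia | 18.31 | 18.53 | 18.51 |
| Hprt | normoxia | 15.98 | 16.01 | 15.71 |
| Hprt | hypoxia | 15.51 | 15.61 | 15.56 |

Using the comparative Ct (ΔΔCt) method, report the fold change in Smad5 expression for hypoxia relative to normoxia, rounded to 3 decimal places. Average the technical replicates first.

4.408

Mean Ct: Smad5 normoxia 20.930; Smad5 hypoxia 18.450; Hprt normoxia 15.900; Hprt hypoxia 15.560
ΔCt(normoxia) = 20.930 − 15.900 = 5.030
ΔCt(hypoxia) = 18.450 − 15.560 = 2.890
ΔΔCt = 2.890 − 5.030 = -2.140
Fold change = 2^(−(-2.140)) = 2^2.140 = 4.4076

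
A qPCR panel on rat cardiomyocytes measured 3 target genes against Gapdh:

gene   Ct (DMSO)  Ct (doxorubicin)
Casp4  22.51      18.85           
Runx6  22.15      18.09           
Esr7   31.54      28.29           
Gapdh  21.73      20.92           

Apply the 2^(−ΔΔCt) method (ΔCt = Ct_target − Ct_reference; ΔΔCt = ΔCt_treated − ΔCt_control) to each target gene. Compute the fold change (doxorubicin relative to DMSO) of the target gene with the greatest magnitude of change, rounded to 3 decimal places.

9.514

Casp4: ΔΔCt = (18.85−20.92) − (22.51−21.73) = -2.07 − 0.78 = -2.85; fold change = 2^2.85 = 7.210
Runx6: ΔΔCt = (18.09−20.92) − (22.15−21.73) = -2.83 − 0.42 = -3.25; fold change = 2^3.25 = 9.514
Esr7: ΔΔCt = (28.29−20.92) − (31.54−21.73) = 7.37 − 9.81 = -2.44; fold change = 2^2.44 = 5.426
Runx6 has the largest |ΔΔCt| = 3.25.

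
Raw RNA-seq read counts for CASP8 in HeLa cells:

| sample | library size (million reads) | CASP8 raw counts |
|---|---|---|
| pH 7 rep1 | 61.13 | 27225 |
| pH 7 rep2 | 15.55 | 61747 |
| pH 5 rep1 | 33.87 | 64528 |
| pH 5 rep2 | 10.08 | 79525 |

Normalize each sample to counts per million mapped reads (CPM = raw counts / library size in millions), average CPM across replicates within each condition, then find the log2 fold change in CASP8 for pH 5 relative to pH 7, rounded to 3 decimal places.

CPM(pH 7 rep1) = 27225 / 61.13 = 445.3623
CPM(pH 7 rep2) = 61747 / 15.55 = 3970.8682
CPM(pH 5 rep1) = 64528 / 33.87 = 1905.1668
CPM(pH 5 rep2) = 79525 / 10.08 = 7889.3849
mean CPM(pH 7) = 2208.1153; mean CPM(pH 5) = 4897.2759
Fold change = 4897.2759 / 2208.1153 = 2.21785
log2(2.21785) = 1.1492

1.149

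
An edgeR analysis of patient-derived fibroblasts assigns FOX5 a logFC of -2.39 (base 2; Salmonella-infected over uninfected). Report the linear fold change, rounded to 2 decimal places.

Fold change = 2^(-2.39) = 0.191

0.19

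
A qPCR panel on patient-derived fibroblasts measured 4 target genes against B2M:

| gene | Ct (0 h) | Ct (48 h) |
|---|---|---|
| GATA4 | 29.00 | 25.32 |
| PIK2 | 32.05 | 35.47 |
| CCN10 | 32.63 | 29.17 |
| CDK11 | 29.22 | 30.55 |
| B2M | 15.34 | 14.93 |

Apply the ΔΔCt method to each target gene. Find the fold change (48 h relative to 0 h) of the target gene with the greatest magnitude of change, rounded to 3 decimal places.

GATA4: ΔΔCt = (25.32−14.93) − (29.00−15.34) = 10.39 − 13.66 = -3.27; fold change = 2^3.27 = 9.646
PIK2: ΔΔCt = (35.47−14.93) − (32.05−15.34) = 20.54 − 16.71 = 3.83; fold change = 2^-3.83 = 0.070
CCN10: ΔΔCt = (29.17−14.93) − (32.63−15.34) = 14.24 − 17.29 = -3.05; fold change = 2^3.05 = 8.282
CDK11: ΔΔCt = (30.55−14.93) − (29.22−15.34) = 15.62 − 13.88 = 1.74; fold change = 2^-1.74 = 0.299
PIK2 has the largest |ΔΔCt| = 3.83.

0.070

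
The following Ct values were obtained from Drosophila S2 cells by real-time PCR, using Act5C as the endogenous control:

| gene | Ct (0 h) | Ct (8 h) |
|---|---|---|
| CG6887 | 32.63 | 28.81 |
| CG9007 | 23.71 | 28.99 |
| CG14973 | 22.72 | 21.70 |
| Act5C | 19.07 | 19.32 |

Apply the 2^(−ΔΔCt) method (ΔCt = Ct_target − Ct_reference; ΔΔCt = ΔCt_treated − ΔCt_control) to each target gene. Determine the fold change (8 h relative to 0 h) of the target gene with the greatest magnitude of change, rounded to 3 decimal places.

CG6887: ΔΔCt = (28.81−19.32) − (32.63−19.07) = 9.49 − 13.56 = -4.07; fold change = 2^4.07 = 16.795
CG9007: ΔΔCt = (28.99−19.32) − (23.71−19.07) = 9.67 − 4.64 = 5.03; fold change = 2^-5.03 = 0.031
CG14973: ΔΔCt = (21.70−19.32) − (22.72−19.07) = 2.38 − 3.65 = -1.27; fold change = 2^1.27 = 2.412
CG9007 has the largest |ΔΔCt| = 5.03.

0.031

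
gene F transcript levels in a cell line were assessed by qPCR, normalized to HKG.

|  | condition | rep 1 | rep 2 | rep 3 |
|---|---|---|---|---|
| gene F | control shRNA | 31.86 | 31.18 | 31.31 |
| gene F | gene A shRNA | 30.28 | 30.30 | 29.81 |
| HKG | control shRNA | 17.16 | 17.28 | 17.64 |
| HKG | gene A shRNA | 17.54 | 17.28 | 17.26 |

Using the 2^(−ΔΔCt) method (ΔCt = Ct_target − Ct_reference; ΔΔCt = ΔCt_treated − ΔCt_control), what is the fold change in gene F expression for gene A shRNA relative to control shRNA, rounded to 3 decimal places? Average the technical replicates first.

2.497

Mean Ct: gene F control shRNA 31.450; gene F gene A shRNA 30.130; HKG control shRNA 17.360; HKG gene A shRNA 17.360
ΔCt(control shRNA) = 31.450 − 17.360 = 14.090
ΔCt(gene A shRNA) = 30.130 − 17.360 = 12.770
ΔΔCt = 12.770 − 14.090 = -1.320
Fold change = 2^(−(-1.320)) = 2^1.320 = 2.4967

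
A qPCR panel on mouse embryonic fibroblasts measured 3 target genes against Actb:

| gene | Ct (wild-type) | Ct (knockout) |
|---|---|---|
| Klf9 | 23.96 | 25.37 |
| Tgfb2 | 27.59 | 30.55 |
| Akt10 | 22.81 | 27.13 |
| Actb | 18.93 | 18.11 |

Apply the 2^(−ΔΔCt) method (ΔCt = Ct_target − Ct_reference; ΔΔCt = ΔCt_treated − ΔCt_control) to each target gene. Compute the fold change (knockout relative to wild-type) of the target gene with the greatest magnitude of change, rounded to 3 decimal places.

0.028

Klf9: ΔΔCt = (25.37−18.11) − (23.96−18.93) = 7.26 − 5.03 = 2.23; fold change = 2^-2.23 = 0.213
Tgfb2: ΔΔCt = (30.55−18.11) − (27.59−18.93) = 12.44 − 8.66 = 3.78; fold change = 2^-3.78 = 0.073
Akt10: ΔΔCt = (27.13−18.11) − (22.81−18.93) = 9.02 − 3.88 = 5.14; fold change = 2^-5.14 = 0.028
Akt10 has the largest |ΔΔCt| = 5.14.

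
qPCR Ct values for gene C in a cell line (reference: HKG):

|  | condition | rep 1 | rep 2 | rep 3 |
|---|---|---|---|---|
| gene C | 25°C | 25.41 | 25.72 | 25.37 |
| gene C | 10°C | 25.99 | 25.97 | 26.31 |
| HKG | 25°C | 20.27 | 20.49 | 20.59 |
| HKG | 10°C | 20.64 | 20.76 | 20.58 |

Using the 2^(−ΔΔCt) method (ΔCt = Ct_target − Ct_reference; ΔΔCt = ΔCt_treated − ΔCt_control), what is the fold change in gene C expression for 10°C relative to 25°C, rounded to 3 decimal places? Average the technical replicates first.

Mean Ct: gene C 25°C 25.500; gene C 10°C 26.090; HKG 25°C 20.450; HKG 10°C 20.660
ΔCt(25°C) = 25.500 − 20.450 = 5.050
ΔCt(10°C) = 26.090 − 20.660 = 5.430
ΔΔCt = 5.430 − 5.050 = 0.380
Fold change = 2^(−0.380) = 0.7684

0.768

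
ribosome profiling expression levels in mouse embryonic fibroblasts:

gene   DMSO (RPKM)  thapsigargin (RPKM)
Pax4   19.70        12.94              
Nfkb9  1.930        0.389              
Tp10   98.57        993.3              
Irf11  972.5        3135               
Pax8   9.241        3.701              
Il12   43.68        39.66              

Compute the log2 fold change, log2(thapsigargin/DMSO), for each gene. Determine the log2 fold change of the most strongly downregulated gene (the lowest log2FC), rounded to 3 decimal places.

-2.311

log2(12.94/19.70) = -0.606  (Pax4)
log2(0.389/1.930) = -2.311  (Nfkb9)
log2(993.3/98.57) = 3.333  (Tp10)
log2(3135/972.5) = 1.689  (Irf11)
log2(3.701/9.241) = -1.320  (Pax8)
log2(39.66/43.68) = -0.139  (Il12)
Nfkb9 is most strongly downregulated.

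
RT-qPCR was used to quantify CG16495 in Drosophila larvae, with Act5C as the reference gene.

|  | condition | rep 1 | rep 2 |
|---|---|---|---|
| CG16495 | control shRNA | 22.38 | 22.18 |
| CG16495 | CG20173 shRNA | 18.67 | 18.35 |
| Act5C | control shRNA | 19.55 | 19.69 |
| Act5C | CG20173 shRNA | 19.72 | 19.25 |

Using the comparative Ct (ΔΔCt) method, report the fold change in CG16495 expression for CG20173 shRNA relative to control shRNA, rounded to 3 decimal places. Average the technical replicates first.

12.424

Mean Ct: CG16495 control shRNA 22.280; CG16495 CG20173 shRNA 18.510; Act5C control shRNA 19.620; Act5C CG20173 shRNA 19.485
ΔCt(control shRNA) = 22.280 − 19.620 = 2.660
ΔCt(CG20173 shRNA) = 18.510 − 19.485 = -0.975
ΔΔCt = -0.975 − 2.660 = -3.635
Fold change = 2^(−(-3.635)) = 2^3.635 = 12.4235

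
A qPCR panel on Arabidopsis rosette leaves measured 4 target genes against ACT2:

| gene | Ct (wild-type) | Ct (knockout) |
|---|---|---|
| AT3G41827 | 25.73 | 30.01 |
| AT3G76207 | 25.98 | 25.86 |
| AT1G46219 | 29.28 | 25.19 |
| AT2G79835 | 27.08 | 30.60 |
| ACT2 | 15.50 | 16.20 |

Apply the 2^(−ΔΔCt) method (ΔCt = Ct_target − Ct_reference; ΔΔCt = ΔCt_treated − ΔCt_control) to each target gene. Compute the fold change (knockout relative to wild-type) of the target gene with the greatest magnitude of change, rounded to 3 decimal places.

27.665

AT3G41827: ΔΔCt = (30.01−16.20) − (25.73−15.50) = 13.81 − 10.23 = 3.58; fold change = 2^-3.58 = 0.084
AT3G76207: ΔΔCt = (25.86−16.20) − (25.98−15.50) = 9.66 − 10.48 = -0.82; fold change = 2^0.82 = 1.765
AT1G46219: ΔΔCt = (25.19−16.20) − (29.28−15.50) = 8.99 − 13.78 = -4.79; fold change = 2^4.79 = 27.665
AT2G79835: ΔΔCt = (30.60−16.20) − (27.08−15.50) = 14.40 − 11.58 = 2.82; fold change = 2^-2.82 = 0.142
AT1G46219 has the largest |ΔΔCt| = 4.79.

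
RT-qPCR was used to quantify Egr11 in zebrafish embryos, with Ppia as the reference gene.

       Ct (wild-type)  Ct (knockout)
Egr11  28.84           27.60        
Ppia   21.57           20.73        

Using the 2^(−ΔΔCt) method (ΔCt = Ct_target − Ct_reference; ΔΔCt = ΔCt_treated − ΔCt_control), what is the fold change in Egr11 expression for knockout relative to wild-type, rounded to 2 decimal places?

1.32

ΔCt(wild-type) = 28.840 − 21.570 = 7.270
ΔCt(knockout) = 27.600 − 20.730 = 6.870
ΔΔCt = 6.870 − 7.270 = -0.400
Fold change = 2^(−(-0.400)) = 2^0.400 = 1.320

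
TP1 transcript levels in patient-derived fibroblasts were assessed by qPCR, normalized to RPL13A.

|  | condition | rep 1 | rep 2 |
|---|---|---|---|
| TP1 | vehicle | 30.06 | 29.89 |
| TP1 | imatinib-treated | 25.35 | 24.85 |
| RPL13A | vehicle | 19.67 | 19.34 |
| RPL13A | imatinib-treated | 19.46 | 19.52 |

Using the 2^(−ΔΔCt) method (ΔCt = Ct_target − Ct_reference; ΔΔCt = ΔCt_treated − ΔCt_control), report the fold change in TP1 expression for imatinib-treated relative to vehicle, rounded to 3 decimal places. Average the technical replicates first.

29.041

Mean Ct: TP1 vehicle 29.975; TP1 imatinib-treated 25.100; RPL13A vehicle 19.505; RPL13A imatinib-treated 19.490
ΔCt(vehicle) = 29.975 − 19.505 = 10.470
ΔCt(imatinib-treated) = 25.100 − 19.490 = 5.610
ΔΔCt = 5.610 − 10.470 = -4.860
Fold change = 2^(−(-4.860)) = 2^4.860 = 29.0406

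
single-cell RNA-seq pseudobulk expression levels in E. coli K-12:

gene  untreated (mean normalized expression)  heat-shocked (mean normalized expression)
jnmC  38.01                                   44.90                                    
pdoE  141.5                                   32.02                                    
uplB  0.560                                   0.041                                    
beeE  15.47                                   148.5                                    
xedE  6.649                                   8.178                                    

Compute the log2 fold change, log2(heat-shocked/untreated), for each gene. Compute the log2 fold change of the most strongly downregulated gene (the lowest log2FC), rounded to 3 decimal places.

-3.772

log2(44.90/38.01) = 0.240  (jnmC)
log2(32.02/141.5) = -2.144  (pdoE)
log2(0.041/0.560) = -3.772  (uplB)
log2(148.5/15.47) = 3.263  (beeE)
log2(8.178/6.649) = 0.299  (xedE)
uplB is most strongly downregulated.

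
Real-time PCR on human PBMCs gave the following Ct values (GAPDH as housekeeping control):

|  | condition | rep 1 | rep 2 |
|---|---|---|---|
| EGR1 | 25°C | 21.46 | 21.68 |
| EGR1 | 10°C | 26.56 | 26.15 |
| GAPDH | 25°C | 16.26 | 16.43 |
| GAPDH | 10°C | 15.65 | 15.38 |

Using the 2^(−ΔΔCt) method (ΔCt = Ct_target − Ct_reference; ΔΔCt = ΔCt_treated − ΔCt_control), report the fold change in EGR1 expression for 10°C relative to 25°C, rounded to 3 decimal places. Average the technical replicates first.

0.020

Mean Ct: EGR1 25°C 21.570; EGR1 10°C 26.355; GAPDH 25°C 16.345; GAPDH 10°C 15.515
ΔCt(25°C) = 21.570 − 16.345 = 5.225
ΔCt(10°C) = 26.355 − 15.515 = 10.840
ΔΔCt = 10.840 − 5.225 = 5.615
Fold change = 2^(−5.615) = 0.0204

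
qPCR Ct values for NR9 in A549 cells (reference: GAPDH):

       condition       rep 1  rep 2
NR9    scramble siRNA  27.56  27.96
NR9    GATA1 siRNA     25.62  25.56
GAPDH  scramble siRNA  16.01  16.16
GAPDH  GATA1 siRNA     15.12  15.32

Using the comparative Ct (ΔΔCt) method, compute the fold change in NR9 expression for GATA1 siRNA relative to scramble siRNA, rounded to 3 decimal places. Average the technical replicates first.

2.471

Mean Ct: NR9 scramble siRNA 27.760; NR9 GATA1 siRNA 25.590; GAPDH scramble siRNA 16.085; GAPDH GATA1 siRNA 15.220
ΔCt(scramble siRNA) = 27.760 − 16.085 = 11.675
ΔCt(GATA1 siRNA) = 25.590 − 15.220 = 10.370
ΔΔCt = 10.370 − 11.675 = -1.305
Fold change = 2^(−(-1.305)) = 2^1.305 = 2.4708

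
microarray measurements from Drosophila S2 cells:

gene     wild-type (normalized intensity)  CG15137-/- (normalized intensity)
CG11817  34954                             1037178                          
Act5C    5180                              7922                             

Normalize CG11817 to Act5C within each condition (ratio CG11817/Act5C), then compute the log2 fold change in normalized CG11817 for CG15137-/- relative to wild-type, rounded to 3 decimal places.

CG11817/Act5C (wild-type) = 34954 / 5180 = 6.7479
CG11817/Act5C (CG15137-/-) = 1037178 / 7922 = 130.92
Fold change = 130.92 / 6.7479 = 19.4022
log2(19.4022) = 4.2781

4.278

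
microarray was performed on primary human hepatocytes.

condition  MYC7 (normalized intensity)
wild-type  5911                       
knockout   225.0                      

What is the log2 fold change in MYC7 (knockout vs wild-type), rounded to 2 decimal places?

Fold change = 225.0 / 5911 = 0.0381
log2(0.0381) = -4.715

-4.72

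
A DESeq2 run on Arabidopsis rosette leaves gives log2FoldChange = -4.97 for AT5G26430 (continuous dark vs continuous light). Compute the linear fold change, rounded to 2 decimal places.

0.03

Fold change = 2^(-4.97) = 0.032
That is, AT5G26430 drops to 3.2% of the continuous light level.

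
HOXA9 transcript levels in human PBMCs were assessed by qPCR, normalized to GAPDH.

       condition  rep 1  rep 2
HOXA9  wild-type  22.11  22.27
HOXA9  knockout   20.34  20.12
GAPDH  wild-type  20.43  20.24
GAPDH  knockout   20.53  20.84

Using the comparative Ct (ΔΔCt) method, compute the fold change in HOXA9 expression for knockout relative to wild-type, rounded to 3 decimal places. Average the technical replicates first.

Mean Ct: HOXA9 wild-type 22.190; HOXA9 knockout 20.230; GAPDH wild-type 20.335; GAPDH knockout 20.685
ΔCt(wild-type) = 22.190 − 20.335 = 1.855
ΔCt(knockout) = 20.230 − 20.685 = -0.455
ΔΔCt = -0.455 − 1.855 = -2.310
Fold change = 2^(−(-2.310)) = 2^2.310 = 4.9588

4.959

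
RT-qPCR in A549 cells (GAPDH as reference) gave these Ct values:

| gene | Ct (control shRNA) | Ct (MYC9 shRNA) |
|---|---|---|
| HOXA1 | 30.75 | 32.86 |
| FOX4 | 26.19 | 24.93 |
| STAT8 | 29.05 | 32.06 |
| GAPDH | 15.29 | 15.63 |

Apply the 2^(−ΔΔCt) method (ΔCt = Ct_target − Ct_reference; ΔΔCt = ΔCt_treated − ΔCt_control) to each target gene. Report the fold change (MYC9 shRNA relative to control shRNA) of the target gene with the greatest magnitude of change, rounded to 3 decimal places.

HOXA1: ΔΔCt = (32.86−15.63) − (30.75−15.29) = 17.23 − 15.46 = 1.77; fold change = 2^-1.77 = 0.293
FOX4: ΔΔCt = (24.93−15.63) − (26.19−15.29) = 9.30 − 10.90 = -1.60; fold change = 2^1.60 = 3.031
STAT8: ΔΔCt = (32.06−15.63) − (29.05−15.29) = 16.43 − 13.76 = 2.67; fold change = 2^-2.67 = 0.157
STAT8 has the largest |ΔΔCt| = 2.67.

0.157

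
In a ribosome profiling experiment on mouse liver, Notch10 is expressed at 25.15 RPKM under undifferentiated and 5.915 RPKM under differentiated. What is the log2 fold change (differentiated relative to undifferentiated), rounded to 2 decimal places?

-2.09

Fold change = 5.915 / 25.15 = 0.2352
log2(0.2352) = -2.088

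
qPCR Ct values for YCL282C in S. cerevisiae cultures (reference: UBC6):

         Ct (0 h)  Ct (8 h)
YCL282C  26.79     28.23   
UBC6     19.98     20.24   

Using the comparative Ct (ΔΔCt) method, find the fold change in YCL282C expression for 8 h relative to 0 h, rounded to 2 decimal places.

ΔCt(0 h) = 26.790 − 19.980 = 6.810
ΔCt(8 h) = 28.230 − 20.240 = 7.990
ΔΔCt = 7.990 − 6.810 = 1.180
Fold change = 2^(−1.180) = 0.441

0.44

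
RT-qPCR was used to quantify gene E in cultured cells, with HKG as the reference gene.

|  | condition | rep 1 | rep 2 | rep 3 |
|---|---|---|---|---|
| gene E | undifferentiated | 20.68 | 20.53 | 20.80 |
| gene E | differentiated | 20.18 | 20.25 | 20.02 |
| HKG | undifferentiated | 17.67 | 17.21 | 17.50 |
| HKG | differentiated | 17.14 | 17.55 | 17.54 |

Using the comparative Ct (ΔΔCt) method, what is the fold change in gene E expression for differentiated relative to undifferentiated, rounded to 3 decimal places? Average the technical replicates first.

Mean Ct: gene E undifferentiated 20.670; gene E differentiated 20.150; HKG undifferentiated 17.460; HKG differentiated 17.410
ΔCt(undifferentiated) = 20.670 − 17.460 = 3.210
ΔCt(differentiated) = 20.150 − 17.410 = 2.740
ΔΔCt = 2.740 − 3.210 = -0.470
Fold change = 2^(−(-0.470)) = 2^0.470 = 1.3851

1.385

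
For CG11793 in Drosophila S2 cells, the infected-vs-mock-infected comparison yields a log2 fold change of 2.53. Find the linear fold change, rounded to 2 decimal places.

Fold change = 2^(2.53) = 5.776

5.78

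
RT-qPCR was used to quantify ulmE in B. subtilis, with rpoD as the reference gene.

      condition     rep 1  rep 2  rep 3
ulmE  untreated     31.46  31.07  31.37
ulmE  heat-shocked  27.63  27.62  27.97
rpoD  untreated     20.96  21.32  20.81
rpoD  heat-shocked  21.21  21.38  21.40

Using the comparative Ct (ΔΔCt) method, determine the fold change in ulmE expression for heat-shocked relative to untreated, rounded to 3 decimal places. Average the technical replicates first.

Mean Ct: ulmE untreated 31.300; ulmE heat-shocked 27.740; rpoD untreated 21.030; rpoD heat-shocked 21.330
ΔCt(untreated) = 31.300 − 21.030 = 10.270
ΔCt(heat-shocked) = 27.740 − 21.330 = 6.410
ΔΔCt = 6.410 − 10.270 = -3.860
Fold change = 2^(−(-3.860)) = 2^3.860 = 14.5203

14.520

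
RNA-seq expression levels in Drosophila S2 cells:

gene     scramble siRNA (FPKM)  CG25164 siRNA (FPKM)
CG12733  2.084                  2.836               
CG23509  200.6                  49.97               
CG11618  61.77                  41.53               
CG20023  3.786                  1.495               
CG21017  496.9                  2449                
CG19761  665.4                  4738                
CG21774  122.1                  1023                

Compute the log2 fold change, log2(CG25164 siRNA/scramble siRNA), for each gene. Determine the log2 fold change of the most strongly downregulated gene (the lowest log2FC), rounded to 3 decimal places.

-2.005

log2(2.836/2.084) = 0.445  (CG12733)
log2(49.97/200.6) = -2.005  (CG23509)
log2(41.53/61.77) = -0.573  (CG11618)
log2(1.495/3.786) = -1.341  (CG20023)
log2(2449/496.9) = 2.301  (CG21017)
log2(4738/665.4) = 2.832  (CG19761)
log2(1023/122.1) = 3.067  (CG21774)
CG23509 is most strongly downregulated.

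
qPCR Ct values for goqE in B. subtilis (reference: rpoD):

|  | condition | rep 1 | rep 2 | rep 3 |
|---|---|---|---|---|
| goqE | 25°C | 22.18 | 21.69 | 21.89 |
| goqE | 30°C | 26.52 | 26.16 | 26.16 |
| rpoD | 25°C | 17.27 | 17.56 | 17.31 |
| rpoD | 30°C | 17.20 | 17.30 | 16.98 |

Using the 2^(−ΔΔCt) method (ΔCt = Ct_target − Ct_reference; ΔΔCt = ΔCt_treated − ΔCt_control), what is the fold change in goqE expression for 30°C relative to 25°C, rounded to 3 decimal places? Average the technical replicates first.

Mean Ct: goqE 25°C 21.920; goqE 30°C 26.280; rpoD 25°C 17.380; rpoD 30°C 17.160
ΔCt(25°C) = 21.920 − 17.380 = 4.540
ΔCt(30°C) = 26.280 − 17.160 = 9.120
ΔΔCt = 9.120 − 4.540 = 4.580
Fold change = 2^(−4.580) = 0.0418

0.042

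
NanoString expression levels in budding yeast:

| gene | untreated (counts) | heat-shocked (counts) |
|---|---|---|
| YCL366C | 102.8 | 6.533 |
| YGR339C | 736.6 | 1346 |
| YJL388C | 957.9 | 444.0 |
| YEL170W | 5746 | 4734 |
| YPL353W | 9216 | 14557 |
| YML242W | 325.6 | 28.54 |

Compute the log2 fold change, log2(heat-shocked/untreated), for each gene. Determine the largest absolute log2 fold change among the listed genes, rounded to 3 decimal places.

log2(6.533/102.8) = -3.976  (YCL366C)
log2(1346/736.6) = 0.870  (YGR339C)
log2(444.0/957.9) = -1.109  (YJL388C)
log2(4734/5746) = -0.279  (YEL170W)
log2(14557/9216) = 0.660  (YPL353W)
log2(28.54/325.6) = -3.512  (YML242W)
The largest magnitude belongs to YCL366C.

3.976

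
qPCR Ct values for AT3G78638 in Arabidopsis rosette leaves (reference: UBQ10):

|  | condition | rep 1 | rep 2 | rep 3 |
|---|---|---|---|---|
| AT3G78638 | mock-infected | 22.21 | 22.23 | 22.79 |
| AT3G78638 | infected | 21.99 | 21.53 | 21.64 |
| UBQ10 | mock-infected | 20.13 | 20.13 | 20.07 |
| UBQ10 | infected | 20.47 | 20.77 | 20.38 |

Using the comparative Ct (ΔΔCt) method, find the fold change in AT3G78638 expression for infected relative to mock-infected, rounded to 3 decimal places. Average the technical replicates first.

Mean Ct: AT3G78638 mock-infected 22.410; AT3G78638 infected 21.720; UBQ10 mock-infected 20.110; UBQ10 infected 20.540
ΔCt(mock-infected) = 22.410 − 20.110 = 2.300
ΔCt(infected) = 21.720 − 20.540 = 1.180
ΔΔCt = 1.180 − 2.300 = -1.120
Fold change = 2^(−(-1.120)) = 2^1.120 = 2.1735

2.173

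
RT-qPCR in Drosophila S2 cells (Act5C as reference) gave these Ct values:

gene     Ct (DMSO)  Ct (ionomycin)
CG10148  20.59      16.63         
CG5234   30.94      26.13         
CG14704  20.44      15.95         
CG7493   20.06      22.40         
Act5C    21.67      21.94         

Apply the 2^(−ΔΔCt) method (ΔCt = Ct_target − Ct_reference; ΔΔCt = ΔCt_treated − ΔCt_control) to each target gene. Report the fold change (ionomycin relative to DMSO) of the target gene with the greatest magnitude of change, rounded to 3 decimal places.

CG10148: ΔΔCt = (16.63−21.94) − (20.59−21.67) = -5.31 − (-1.08) = -4.23; fold change = 2^4.23 = 18.765
CG5234: ΔΔCt = (26.13−21.94) − (30.94−21.67) = 4.19 − 9.27 = -5.08; fold change = 2^5.08 = 33.825
CG14704: ΔΔCt = (15.95−21.94) − (20.44−21.67) = -5.99 − (-1.23) = -4.76; fold change = 2^4.76 = 27.096
CG7493: ΔΔCt = (22.40−21.94) − (20.06−21.67) = 0.46 − (-1.61) = 2.07; fold change = 2^-2.07 = 0.238
CG5234 has the largest |ΔΔCt| = 5.08.

33.825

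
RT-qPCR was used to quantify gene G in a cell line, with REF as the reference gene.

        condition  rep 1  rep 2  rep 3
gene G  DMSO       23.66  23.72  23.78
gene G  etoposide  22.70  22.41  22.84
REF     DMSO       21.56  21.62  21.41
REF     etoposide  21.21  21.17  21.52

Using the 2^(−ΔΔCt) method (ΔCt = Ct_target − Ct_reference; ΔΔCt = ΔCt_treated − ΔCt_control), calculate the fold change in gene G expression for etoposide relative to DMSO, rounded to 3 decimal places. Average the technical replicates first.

1.790

Mean Ct: gene G DMSO 23.720; gene G etoposide 22.650; REF DMSO 21.530; REF etoposide 21.300
ΔCt(DMSO) = 23.720 − 21.530 = 2.190
ΔCt(etoposide) = 22.650 − 21.300 = 1.350
ΔΔCt = 1.350 − 2.190 = -0.840
Fold change = 2^(−(-0.840)) = 2^0.840 = 1.7901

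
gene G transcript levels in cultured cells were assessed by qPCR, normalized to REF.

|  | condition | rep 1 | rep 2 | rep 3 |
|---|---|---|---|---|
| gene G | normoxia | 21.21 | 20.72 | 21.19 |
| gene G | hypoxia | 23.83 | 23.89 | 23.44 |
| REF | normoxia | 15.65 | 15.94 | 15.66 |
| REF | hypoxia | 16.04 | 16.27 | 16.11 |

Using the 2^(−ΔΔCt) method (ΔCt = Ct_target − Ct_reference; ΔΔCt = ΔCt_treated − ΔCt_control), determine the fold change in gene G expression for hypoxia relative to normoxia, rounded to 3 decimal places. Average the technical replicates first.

0.204

Mean Ct: gene G normoxia 21.040; gene G hypoxia 23.720; REF normoxia 15.750; REF hypoxia 16.140
ΔCt(normoxia) = 21.040 − 15.750 = 5.290
ΔCt(hypoxia) = 23.720 − 16.140 = 7.580
ΔΔCt = 7.580 − 5.290 = 2.290
Fold change = 2^(−2.290) = 0.2045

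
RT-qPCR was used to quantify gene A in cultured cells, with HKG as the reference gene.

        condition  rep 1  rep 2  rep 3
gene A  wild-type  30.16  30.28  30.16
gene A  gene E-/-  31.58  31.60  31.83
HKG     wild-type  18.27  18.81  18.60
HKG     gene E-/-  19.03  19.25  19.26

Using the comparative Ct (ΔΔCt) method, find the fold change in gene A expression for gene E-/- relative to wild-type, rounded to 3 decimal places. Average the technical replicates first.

0.555

Mean Ct: gene A wild-type 30.200; gene A gene E-/- 31.670; HKG wild-type 18.560; HKG gene E-/- 19.180
ΔCt(wild-type) = 30.200 − 18.560 = 11.640
ΔCt(gene E-/-) = 31.670 − 19.180 = 12.490
ΔΔCt = 12.490 − 11.640 = 0.850
Fold change = 2^(−0.850) = 0.5548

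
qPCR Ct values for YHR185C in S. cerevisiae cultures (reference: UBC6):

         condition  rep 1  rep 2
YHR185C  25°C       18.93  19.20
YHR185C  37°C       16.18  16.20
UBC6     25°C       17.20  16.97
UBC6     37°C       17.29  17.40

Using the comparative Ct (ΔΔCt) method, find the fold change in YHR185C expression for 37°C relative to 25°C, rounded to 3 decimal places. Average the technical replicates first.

8.785

Mean Ct: YHR185C 25°C 19.065; YHR185C 37°C 16.190; UBC6 25°C 17.085; UBC6 37°C 17.345
ΔCt(25°C) = 19.065 − 17.085 = 1.980
ΔCt(37°C) = 16.190 − 17.345 = -1.155
ΔΔCt = -1.155 − 1.980 = -3.135
Fold change = 2^(−(-3.135)) = 2^3.135 = 8.7847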